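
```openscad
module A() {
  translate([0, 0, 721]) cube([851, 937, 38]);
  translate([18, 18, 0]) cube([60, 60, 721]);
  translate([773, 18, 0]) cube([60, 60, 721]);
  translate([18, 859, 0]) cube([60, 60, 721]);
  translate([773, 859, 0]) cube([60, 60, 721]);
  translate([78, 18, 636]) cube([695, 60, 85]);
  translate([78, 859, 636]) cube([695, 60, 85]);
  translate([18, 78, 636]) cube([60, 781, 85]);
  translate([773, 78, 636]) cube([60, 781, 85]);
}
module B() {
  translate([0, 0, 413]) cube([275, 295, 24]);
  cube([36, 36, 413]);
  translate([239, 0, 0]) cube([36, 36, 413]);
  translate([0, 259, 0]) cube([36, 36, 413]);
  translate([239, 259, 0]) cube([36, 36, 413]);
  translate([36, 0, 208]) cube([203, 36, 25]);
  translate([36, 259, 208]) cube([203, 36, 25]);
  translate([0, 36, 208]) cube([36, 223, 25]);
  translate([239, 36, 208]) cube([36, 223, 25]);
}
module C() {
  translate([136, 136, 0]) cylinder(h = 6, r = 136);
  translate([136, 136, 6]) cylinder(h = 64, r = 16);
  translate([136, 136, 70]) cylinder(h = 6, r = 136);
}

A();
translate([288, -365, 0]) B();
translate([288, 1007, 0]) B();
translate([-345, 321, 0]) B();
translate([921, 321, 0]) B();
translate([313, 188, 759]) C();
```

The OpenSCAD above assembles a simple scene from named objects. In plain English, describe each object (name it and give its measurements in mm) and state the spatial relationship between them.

A is a table with a 851×937 mm rectangular top, 38 mm thick, top surface at z = 759 mm, supported by four 60×60 mm square legs, each inset 18 mm from the nearest pair of top edges, running from the floor. Four apron rails, 60 mm thick and 85 mm tall, run between adjacent legs with their top edges flush with the underside of the top and their outer faces flush with the legs' outer faces.

B is a four-legged stool. The seat is 275×295 mm, 24 mm thick, top at z = 437 mm. It stands on four square legs, each 36×36 mm in cross-section, from z = 0 to the seat underside, each flush with a corner of the seat. Four stretchers, 36 mm wide and 25 mm tall, connect adjacent legs with their undersides at z = 208 mm, each running between the inner faces of the legs it joins and aligned with the legs' outer faces on the other axis.

C is a spool: two coaxial disc flanges of radius 136 mm and thickness 6 mm, joined by a core cylinder of radius 16 mm and height 64 mm. The lower flange rests on z = 0 and the three cylinders share a vertical axis.

Four stools sit around the table at the −y, +y, −x, +x sides. The spool is on top of the table.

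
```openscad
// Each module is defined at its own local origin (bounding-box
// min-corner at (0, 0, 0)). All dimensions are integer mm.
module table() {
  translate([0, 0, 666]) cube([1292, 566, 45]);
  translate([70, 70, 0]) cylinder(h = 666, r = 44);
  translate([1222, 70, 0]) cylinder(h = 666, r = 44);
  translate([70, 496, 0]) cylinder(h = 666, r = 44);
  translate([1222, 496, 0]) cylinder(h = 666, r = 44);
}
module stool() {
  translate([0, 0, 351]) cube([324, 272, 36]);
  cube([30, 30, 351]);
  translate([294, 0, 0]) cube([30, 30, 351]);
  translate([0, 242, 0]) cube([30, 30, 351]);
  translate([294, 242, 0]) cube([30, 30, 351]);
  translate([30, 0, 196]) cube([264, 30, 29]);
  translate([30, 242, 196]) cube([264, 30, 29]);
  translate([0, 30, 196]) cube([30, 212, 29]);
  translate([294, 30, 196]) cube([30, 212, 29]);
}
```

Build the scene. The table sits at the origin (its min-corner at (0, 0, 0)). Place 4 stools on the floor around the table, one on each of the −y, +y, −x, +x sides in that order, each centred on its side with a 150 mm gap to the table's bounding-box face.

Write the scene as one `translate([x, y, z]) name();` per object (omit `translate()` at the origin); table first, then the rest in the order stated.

table();
translate([484, -422, 0]) stool();
translate([484, 716, 0]) stool();
translate([-474, 147, 0]) stool();
translate([1442, 147, 0]) stool();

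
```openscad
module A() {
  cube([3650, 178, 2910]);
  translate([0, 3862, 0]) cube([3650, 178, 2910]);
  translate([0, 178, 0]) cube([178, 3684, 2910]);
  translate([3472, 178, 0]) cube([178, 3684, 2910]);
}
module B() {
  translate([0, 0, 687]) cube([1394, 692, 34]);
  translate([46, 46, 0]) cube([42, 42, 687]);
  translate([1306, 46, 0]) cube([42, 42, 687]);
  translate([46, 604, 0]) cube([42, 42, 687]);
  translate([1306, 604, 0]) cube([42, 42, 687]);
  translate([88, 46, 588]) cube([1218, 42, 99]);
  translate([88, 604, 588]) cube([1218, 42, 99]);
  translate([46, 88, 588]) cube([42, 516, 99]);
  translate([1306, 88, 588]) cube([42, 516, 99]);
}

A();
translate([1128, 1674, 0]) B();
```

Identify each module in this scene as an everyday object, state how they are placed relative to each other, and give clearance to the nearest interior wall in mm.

A is a house frame. B is a table. The table sits inside the house frame, centred. The clearance to the nearest interior wall is 950 mm.

Clearances: x = 950, y = 1496; minimum 950 mm.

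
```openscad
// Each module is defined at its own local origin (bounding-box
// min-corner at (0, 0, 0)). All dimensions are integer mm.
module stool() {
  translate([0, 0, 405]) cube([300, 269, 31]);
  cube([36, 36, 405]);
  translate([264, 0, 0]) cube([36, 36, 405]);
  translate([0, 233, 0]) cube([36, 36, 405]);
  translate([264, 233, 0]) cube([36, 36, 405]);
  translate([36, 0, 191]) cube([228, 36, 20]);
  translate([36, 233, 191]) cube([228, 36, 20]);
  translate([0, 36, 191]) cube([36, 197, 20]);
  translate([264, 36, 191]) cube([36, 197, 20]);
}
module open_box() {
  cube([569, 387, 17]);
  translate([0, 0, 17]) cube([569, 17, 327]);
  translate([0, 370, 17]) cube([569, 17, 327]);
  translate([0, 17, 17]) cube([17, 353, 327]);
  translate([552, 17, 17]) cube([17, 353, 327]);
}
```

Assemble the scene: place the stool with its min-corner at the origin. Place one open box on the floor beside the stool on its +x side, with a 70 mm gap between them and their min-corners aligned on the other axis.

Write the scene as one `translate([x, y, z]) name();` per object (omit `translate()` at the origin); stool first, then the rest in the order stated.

stool();
translate([370, 0, 0]) open_box();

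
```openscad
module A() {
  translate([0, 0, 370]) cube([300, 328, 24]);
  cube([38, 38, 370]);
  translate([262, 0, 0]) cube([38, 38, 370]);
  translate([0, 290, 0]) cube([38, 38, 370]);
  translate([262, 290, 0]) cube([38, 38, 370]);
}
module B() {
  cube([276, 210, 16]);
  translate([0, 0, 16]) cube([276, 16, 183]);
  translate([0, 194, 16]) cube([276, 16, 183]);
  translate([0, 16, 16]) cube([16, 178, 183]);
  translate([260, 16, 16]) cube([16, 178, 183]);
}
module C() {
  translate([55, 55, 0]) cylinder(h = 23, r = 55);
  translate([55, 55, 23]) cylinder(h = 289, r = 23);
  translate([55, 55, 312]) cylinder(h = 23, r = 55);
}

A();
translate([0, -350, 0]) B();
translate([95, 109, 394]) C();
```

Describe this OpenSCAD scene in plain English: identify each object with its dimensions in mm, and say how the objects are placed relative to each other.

A is a simple wooden stool: a rectangular seat 300 mm (x) by 328 mm (y), 24 mm thick, top face at z = 394 mm, on four square legs, each 38×38 mm in cross-section. The legs rest on z = 0, each flush with a corner of the seat.

B is an open-topped rectangular box: outside dimensions 276×210×199 mm, with a uniform wall and base thickness of 16 mm. The base is a full 276×210 slab on the floor; four walls sit on top of the base. The front and back walls (the −y and +y sides) span the full width; the two side walls fit between them.

C is a spool: two coaxial disc flanges of radius 55 mm and thickness 23 mm, joined by a core cylinder of radius 23 mm and height 289 mm. The lower flange rests on z = 0 and the three cylinders share a vertical axis.

The open box is on the floor beside the stool on its −y side. The spool is on top of the stool, centred.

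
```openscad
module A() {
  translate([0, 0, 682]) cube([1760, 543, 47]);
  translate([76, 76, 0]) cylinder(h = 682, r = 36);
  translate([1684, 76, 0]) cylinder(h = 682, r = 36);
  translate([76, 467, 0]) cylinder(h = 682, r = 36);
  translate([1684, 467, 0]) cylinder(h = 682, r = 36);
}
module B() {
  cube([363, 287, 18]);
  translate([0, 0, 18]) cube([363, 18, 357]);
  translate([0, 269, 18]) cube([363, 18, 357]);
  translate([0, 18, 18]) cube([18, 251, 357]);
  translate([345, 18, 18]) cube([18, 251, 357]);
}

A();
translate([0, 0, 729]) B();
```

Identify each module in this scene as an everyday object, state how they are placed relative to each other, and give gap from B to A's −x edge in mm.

The open box's min-x is at 0; the table's min-x is 0; gap = 0 mm.

A is a table. B is an open box. The open box is on top of the table. The gap from the open box to the table's −x edge is 0 mm.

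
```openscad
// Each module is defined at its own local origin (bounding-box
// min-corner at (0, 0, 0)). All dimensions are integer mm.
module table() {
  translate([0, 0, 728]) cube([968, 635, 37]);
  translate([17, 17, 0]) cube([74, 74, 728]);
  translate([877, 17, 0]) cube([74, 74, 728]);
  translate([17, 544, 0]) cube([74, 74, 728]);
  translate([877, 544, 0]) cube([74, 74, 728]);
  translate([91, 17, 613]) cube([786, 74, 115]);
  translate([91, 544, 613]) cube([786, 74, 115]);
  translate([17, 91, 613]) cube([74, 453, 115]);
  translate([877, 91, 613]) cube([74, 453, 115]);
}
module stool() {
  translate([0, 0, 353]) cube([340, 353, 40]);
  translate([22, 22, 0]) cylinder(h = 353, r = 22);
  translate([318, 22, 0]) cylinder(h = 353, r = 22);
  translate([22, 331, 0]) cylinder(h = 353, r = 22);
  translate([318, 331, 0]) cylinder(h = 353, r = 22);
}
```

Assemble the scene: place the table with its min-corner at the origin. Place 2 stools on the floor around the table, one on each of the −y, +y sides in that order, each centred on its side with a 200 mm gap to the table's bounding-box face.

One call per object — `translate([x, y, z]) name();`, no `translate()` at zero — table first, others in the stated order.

table();
translate([314, -553, 0]) stool();
translate([314, 835, 0]) stool();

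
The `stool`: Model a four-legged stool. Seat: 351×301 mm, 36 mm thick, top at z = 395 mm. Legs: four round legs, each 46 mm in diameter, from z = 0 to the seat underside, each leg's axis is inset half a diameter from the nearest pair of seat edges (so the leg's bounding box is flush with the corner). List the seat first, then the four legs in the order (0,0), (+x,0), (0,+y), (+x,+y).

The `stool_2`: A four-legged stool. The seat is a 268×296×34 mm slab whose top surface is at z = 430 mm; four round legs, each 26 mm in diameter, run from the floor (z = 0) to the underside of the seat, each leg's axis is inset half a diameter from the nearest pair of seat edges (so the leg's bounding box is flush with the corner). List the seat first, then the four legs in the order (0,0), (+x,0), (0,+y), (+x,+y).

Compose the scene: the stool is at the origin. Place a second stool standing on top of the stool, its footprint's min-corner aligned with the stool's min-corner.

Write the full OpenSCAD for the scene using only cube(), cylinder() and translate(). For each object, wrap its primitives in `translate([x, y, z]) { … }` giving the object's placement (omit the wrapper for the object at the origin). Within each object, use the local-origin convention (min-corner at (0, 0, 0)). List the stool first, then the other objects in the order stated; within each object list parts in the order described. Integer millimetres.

translate([0, 0, 359]) cube([351, 301, 36]);
translate([23, 23, 0]) cylinder(h = 359, r = 23);
translate([328, 23, 0]) cylinder(h = 359, r = 23);
translate([23, 278, 0]) cylinder(h = 359, r = 23);
translate([328, 278, 0]) cylinder(h = 359, r = 23);
translate([0, 0, 395]) {
  translate([0, 0, 396]) cube([268, 296, 34]);
  translate([13, 13, 0]) cylinder(h = 396, r = 13);
  translate([255, 13, 0]) cylinder(h = 396, r = 13);
  translate([13, 283, 0]) cylinder(h = 396, r = 13);
  translate([255, 283, 0]) cylinder(h = 396, r = 13);
}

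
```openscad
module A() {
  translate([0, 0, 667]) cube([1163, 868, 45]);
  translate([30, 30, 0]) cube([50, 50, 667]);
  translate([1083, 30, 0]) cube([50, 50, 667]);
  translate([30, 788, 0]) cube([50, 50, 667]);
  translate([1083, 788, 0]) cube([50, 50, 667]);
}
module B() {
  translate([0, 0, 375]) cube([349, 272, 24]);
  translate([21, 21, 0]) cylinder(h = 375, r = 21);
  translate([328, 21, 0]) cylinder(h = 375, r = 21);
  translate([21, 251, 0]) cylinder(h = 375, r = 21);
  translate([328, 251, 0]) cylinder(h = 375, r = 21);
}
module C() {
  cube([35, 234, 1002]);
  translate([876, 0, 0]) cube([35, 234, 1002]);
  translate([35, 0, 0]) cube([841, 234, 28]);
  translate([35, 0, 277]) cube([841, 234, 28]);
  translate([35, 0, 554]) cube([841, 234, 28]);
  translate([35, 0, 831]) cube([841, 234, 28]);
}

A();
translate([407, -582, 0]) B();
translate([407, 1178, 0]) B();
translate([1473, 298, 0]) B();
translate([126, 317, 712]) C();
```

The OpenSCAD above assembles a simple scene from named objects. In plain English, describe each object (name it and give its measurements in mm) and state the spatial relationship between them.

A is a table: top 1163 mm (x) × 868 mm (y), 45 mm thick, upper face at z = 712 mm, on four 50×50 mm square legs, each inset 30 mm from the nearest pair of top edges, running from z = 0 to the bottom of the top.

B is a simple wooden stool: a rectangular seat 349 mm (x) by 272 mm (y), 24 mm thick, top face at z = 399 mm, on four round legs, each 42 mm in diameter. The legs rest on z = 0, each leg's axis is inset half a diameter from the nearest pair of seat edges (so the leg's bounding box is flush with the corner).

C is a bookshelf 911 mm wide overall, 234 mm deep and 1002 mm tall. The two sides are 35 mm thick vertical panels. 4 horizontal shelves of 28 mm thickness span between the inner faces of the sides; the lowest shelf sits on the floor and shelves are stacked with a clear vertical gap of 249 mm between each pair.

Three stools sit around the table at the −y, +y, +x sides. The bookshelf is on top of the table, centred.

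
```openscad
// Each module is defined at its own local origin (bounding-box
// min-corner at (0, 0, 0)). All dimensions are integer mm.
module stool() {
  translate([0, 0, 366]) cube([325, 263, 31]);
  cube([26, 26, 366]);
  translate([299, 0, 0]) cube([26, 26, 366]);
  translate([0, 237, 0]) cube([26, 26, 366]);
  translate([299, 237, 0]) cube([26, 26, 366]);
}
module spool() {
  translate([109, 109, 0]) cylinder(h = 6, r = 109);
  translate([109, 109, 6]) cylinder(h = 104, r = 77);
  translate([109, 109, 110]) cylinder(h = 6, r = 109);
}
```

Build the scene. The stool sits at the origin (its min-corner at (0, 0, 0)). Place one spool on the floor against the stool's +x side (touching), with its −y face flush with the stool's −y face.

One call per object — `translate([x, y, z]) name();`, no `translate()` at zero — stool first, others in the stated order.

stool();
translate([325, 0, 0]) spool();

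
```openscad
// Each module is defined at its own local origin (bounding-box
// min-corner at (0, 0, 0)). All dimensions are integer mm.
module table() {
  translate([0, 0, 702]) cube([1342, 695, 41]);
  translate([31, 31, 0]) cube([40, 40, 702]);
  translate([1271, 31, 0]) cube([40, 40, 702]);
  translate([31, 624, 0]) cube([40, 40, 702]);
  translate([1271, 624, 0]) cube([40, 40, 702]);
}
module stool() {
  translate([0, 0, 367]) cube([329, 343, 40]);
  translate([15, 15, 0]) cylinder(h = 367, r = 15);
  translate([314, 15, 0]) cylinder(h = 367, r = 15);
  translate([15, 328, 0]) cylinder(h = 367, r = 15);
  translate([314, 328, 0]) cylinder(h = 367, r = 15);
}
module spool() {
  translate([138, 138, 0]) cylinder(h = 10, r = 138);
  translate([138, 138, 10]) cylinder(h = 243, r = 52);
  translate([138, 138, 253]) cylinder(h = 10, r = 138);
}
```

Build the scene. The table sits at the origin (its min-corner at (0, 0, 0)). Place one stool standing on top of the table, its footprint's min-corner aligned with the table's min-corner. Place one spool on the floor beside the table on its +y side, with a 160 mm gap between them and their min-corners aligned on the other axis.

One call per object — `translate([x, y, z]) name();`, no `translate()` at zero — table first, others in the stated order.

table();
translate([0, 0, 743]) stool();
translate([0, 855, 0]) spool();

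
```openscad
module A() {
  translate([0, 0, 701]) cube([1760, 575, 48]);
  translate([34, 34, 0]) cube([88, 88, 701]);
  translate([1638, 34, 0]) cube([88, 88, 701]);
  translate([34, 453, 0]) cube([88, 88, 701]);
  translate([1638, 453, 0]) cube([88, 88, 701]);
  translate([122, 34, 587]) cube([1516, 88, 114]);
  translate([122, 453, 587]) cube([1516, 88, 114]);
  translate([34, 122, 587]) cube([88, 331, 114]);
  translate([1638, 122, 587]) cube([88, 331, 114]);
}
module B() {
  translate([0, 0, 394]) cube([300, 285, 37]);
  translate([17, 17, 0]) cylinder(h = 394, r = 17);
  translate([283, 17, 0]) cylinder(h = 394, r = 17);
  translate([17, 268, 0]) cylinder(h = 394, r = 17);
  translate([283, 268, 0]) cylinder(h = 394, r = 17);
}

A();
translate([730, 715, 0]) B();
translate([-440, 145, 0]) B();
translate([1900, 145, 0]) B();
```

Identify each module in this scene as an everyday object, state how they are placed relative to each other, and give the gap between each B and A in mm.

A is a table. B is a stool. Three stools sit around the table at the +y, −x, +x sides. The gap between each stool and the table is 140 mm.

Each stool's nearest face is 140 mm from the table's bounding box.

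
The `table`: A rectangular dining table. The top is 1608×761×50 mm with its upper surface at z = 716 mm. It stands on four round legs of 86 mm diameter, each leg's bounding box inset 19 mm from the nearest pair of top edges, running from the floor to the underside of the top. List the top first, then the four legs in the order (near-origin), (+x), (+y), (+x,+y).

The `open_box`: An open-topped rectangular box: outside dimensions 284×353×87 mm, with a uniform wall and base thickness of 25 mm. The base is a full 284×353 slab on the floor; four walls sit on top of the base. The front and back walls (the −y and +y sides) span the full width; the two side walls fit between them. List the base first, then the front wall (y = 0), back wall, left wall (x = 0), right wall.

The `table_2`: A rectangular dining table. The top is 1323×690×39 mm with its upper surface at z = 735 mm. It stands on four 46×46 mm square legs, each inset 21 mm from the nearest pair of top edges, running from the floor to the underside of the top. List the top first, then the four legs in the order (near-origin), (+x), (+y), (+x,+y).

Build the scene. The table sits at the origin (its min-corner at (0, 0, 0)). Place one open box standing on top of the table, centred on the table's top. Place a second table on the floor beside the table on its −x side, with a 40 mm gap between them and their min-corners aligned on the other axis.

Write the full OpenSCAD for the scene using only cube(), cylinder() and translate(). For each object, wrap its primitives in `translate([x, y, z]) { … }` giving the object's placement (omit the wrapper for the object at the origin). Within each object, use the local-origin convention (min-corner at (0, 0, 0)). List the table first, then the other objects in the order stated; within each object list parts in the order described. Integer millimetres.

translate([0, 0, 666]) cube([1608, 761, 50]);
translate([62, 62, 0]) cylinder(h = 666, r = 43);
translate([1546, 62, 0]) cylinder(h = 666, r = 43);
translate([62, 699, 0]) cylinder(h = 666, r = 43);
translate([1546, 699, 0]) cylinder(h = 666, r = 43);
translate([662, 204, 716]) {
  cube([284, 353, 25]);
  translate([0, 0, 25]) cube([284, 25, 62]);
  translate([0, 328, 25]) cube([284, 25, 62]);
  translate([0, 25, 25]) cube([25, 303, 62]);
  translate([259, 25, 25]) cube([25, 303, 62]);
}
translate([-1363, 0, 0]) {
  translate([0, 0, 696]) cube([1323, 690, 39]);
  translate([21, 21, 0]) cube([46, 46, 696]);
  translate([1256, 21, 0]) cube([46, 46, 696]);
  translate([21, 623, 0]) cube([46, 46, 696]);
  translate([1256, 623, 0]) cube([46, 46, 696]);
}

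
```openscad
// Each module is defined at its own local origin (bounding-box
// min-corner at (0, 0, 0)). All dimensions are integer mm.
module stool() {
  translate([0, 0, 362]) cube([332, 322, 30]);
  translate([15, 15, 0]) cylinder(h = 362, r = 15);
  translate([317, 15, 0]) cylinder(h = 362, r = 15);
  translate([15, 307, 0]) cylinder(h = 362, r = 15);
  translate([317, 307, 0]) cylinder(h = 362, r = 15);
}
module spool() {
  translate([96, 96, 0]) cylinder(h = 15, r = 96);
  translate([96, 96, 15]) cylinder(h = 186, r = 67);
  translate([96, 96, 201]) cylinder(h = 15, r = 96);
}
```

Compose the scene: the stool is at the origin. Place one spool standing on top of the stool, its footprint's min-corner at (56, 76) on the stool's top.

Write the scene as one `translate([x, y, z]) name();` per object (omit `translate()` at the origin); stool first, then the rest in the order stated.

stool();
translate([56, 76, 392]) spool();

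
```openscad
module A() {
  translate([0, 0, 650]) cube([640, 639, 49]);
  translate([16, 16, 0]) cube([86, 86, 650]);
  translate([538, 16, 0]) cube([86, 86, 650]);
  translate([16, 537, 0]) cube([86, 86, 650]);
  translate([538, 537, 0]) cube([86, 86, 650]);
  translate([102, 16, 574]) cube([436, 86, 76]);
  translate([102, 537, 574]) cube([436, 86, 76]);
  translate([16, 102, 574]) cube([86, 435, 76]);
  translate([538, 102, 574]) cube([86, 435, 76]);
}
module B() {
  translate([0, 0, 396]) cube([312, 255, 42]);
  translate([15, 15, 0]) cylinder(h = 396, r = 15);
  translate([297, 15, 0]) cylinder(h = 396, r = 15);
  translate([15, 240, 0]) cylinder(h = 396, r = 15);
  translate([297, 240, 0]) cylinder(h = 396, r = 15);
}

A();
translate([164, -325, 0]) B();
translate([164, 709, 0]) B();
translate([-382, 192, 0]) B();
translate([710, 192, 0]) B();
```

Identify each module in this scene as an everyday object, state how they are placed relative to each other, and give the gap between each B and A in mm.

Each stool's nearest face is 70 mm from the table's bounding box.

A is a table. B is a stool. Four stools sit around the table at the −y, +y, −x, +x sides. The gap between each stool and the table is 70 mm.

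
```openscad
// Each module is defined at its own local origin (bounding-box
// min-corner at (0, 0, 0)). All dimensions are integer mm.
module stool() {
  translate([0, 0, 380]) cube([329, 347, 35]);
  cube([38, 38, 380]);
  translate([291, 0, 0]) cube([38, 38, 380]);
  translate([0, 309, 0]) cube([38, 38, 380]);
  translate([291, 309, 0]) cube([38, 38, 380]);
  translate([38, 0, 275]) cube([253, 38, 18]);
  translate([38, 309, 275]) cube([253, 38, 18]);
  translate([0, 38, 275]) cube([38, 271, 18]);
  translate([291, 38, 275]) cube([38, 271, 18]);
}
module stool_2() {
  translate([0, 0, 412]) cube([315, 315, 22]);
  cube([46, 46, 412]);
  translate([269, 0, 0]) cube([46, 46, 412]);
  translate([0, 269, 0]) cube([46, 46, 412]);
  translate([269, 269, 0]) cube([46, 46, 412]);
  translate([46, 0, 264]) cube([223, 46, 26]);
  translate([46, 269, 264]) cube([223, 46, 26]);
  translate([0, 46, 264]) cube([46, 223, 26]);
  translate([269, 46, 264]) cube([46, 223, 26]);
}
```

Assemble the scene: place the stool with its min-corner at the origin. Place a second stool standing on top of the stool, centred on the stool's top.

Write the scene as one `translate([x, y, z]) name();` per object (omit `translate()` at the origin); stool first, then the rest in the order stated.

stool();
translate([7, 16, 415]) stool_2();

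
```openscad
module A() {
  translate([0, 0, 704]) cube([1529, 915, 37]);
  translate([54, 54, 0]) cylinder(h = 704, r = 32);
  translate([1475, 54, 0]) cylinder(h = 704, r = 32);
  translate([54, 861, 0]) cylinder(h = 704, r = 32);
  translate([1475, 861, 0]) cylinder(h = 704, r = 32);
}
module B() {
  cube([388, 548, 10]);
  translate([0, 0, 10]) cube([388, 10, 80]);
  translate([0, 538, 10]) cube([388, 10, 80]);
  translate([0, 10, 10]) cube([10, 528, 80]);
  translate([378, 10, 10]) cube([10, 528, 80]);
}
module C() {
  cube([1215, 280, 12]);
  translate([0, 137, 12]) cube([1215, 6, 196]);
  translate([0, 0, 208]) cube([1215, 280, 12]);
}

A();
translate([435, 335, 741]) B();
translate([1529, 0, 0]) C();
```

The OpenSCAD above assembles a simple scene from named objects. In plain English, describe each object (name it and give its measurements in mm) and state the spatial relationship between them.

A is a rectangular dining table. The top is 1529×915×37 mm with its upper surface at z = 741 mm. It stands on four round legs of 64 mm diameter, each leg's bounding box inset 22 mm from the nearest pair of top edges, running from the floor to the underside of the top.

B is an open storage box with external size 388×548×90 mm and wall thickness 10 mm (the base is also 10 mm thick). The base covers the whole footprint; the four walls stand on the base, with the y-facing walls full-width and the x-facing walls fitting between their inner faces.

C is an I-beam lying along x, 1215 mm long. Overall section height 220 mm. Two flanges 280 mm wide (y) and 12 mm thick, one on the floor and one at the top; a web 6 mm thick runs between them, centred on the flange width.

The open box is on top of the table. The I-beam is against the table's +x side, with their −y faces flush.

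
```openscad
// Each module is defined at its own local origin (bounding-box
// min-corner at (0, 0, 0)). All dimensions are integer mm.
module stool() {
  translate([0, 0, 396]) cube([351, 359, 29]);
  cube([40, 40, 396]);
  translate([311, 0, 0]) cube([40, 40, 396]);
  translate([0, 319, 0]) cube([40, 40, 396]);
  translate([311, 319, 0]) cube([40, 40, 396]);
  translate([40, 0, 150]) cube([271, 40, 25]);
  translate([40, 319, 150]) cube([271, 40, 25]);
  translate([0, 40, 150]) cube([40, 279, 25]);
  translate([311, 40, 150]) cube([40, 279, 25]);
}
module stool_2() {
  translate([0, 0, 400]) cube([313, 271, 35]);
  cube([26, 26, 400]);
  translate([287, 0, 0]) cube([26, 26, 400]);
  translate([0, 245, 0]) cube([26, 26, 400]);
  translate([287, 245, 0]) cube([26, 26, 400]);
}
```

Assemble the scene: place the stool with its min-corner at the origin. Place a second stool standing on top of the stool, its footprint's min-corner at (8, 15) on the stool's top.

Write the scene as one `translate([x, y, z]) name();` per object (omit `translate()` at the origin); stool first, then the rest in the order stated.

stool();
translate([8, 15, 425]) stool_2();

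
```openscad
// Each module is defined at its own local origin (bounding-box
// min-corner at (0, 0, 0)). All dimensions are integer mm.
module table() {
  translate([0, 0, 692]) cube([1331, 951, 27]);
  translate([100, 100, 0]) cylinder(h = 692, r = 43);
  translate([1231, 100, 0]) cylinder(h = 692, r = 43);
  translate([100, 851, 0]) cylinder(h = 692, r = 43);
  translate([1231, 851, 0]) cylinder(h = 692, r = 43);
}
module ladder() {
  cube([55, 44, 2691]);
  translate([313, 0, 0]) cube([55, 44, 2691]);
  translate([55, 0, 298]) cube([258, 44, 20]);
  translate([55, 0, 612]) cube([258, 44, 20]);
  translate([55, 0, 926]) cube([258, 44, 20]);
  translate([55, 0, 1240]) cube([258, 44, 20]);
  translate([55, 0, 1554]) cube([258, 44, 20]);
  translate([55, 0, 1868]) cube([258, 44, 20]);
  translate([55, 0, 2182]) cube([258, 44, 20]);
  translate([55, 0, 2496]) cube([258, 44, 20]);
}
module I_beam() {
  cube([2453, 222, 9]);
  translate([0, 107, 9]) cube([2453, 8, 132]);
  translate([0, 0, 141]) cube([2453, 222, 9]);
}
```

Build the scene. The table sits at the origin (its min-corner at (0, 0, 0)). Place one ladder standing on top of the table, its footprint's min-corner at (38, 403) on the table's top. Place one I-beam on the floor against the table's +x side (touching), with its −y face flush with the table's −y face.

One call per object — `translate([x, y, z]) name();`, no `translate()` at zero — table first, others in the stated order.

table();
translate([38, 403, 719]) ladder();
translate([1331, 0, 0]) I_beam();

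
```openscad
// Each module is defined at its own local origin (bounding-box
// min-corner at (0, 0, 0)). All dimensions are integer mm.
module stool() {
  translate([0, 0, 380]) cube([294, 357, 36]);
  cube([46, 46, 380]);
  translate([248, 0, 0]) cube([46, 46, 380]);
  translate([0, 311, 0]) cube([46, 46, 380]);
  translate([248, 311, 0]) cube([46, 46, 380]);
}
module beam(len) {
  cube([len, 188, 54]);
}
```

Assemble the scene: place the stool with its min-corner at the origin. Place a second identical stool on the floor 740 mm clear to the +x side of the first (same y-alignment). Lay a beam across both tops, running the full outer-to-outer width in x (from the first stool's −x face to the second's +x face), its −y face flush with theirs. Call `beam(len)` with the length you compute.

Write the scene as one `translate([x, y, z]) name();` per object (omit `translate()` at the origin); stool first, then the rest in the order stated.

stool();
translate([1034, 0, 0]) stool();
translate([0, 0, 416]) beam(1328);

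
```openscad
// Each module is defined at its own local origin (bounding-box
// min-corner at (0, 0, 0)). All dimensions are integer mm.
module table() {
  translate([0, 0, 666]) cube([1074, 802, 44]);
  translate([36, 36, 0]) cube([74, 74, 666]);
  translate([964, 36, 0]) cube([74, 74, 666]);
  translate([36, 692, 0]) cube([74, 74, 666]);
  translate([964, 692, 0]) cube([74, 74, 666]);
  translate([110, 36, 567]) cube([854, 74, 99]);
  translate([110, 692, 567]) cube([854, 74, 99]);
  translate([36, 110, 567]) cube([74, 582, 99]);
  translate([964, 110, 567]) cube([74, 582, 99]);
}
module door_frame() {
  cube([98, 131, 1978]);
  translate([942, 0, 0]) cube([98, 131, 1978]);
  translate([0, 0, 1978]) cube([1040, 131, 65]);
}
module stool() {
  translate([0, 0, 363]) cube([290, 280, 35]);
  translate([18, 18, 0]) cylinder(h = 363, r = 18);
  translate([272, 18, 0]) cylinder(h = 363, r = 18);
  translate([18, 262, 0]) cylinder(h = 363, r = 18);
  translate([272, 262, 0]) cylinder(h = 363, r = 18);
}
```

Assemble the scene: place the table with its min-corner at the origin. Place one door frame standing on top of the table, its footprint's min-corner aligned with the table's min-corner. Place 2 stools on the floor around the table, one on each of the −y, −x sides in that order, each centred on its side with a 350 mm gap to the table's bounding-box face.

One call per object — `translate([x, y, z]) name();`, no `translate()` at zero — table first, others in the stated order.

table();
translate([0, 0, 710]) door_frame();
translate([392, -630, 0]) stool();
translate([-640, 261, 0]) stool();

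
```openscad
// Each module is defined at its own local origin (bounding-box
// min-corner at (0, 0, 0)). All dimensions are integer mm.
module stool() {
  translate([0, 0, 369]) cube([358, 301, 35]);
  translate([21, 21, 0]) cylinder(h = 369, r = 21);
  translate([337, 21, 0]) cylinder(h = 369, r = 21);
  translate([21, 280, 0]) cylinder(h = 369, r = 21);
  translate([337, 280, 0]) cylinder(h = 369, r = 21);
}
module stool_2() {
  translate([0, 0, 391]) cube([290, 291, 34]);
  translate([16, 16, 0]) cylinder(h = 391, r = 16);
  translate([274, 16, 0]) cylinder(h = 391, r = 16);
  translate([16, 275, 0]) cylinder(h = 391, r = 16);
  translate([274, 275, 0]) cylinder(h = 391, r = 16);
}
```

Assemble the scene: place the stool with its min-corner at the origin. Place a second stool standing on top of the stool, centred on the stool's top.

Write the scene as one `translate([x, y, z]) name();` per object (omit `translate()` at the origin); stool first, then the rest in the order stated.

stool();
translate([34, 5, 404]) stool_2();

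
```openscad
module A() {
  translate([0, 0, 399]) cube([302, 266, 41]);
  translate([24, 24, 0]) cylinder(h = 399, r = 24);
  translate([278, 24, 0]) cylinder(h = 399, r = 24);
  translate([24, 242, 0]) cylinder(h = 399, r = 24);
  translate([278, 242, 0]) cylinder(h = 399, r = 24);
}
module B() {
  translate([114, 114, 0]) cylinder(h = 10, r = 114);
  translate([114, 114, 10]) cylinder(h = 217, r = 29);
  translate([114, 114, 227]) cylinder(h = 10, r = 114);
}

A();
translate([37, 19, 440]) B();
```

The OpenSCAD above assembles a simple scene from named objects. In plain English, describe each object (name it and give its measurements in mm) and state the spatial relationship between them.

A is a four-legged stool. The seat is a 302×266×41 mm slab whose top surface is at z = 440 mm; four round legs, each 48 mm in diameter, run from the floor (z = 0) to the underside of the seat, each leg's axis is inset half a diameter from the nearest pair of seat edges (so the leg's bounding box is flush with the corner).

B is a spool: two coaxial disc flanges of radius 114 mm and thickness 10 mm, joined by a core cylinder of radius 29 mm and height 217 mm. The lower flange rests on z = 0 and the three cylinders share a vertical axis.

The spool is on top of the stool, centred.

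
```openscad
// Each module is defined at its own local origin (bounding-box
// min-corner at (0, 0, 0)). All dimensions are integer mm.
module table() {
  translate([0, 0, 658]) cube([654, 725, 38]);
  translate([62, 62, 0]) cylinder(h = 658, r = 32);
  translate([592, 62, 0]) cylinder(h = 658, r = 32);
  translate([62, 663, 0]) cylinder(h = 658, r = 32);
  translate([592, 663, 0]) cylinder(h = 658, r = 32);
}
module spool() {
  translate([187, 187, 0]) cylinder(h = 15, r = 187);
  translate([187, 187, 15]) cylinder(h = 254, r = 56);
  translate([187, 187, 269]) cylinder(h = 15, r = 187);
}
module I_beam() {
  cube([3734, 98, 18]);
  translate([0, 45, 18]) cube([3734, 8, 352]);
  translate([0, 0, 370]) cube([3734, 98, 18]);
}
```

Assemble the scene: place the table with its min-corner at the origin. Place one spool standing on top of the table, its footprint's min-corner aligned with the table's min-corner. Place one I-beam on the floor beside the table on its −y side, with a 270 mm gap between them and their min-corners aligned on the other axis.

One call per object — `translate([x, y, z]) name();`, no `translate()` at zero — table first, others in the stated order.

table();
translate([0, 0, 696]) spool();
translate([0, -368, 0]) I_beam();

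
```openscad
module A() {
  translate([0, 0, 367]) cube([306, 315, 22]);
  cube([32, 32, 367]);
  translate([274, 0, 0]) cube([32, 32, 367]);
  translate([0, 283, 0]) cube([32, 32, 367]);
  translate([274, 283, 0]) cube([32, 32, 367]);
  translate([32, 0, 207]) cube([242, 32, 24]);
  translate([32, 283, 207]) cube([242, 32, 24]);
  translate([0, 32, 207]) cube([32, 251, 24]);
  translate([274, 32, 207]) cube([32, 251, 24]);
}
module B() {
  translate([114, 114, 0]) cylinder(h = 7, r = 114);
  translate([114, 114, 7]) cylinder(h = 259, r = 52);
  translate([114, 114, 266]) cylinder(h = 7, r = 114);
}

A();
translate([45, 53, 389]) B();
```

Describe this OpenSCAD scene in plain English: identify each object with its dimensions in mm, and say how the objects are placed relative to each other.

A is a four-legged stool. The seat is a 306×315×22 mm slab whose top surface is at z = 389 mm; four square legs, each 32×32 mm in cross-section, run from the floor (z = 0) to the underside of the seat, each flush with a corner of the seat. Four stretchers, 32 mm wide and 24 mm tall, connect adjacent legs with their undersides at z = 207 mm, each running between the inner faces of the legs it joins and aligned with the legs' outer faces on the other axis.

B is a spool: two coaxial disc flanges of radius 114 mm and thickness 7 mm, joined by a core cylinder of radius 52 mm and height 259 mm. The lower flange rests on z = 0 and the three cylinders share a vertical axis.

The spool is on top of the stool.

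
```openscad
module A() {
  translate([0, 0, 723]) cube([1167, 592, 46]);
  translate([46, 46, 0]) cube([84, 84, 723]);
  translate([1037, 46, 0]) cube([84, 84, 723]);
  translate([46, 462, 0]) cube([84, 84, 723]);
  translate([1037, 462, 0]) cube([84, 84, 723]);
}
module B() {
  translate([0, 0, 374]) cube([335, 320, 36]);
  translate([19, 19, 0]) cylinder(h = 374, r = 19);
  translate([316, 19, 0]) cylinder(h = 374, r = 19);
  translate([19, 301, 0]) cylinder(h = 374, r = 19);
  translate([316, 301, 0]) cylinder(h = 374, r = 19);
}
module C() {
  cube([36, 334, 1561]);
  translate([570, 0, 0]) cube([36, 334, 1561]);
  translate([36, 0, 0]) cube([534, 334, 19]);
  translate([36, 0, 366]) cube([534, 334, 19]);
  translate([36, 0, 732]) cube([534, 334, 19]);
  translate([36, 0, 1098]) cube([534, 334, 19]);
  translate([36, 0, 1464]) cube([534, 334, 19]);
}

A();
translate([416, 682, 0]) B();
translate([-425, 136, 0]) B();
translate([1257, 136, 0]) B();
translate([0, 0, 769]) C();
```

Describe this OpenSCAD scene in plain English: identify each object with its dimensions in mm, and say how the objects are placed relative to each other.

A is a rectangular dining table. The top is 1167×592×46 mm with its upper surface at z = 769 mm. It stands on four 84×84 mm square legs, each inset 46 mm from the nearest pair of top edges, running from the floor to the underside of the top.

B is a four-legged stool. The seat is 335×320 mm, 36 mm thick, top at z = 410 mm. It stands on four round legs, each 38 mm in diameter, from z = 0 to the seat underside, each leg's axis is inset half a diameter from the nearest pair of seat edges (so the leg's bounding box is flush with the corner).

C is a bookshelf 606 mm wide overall, 334 mm deep and 1561 mm tall. The two sides are 36 mm thick vertical panels. 5 horizontal shelves of 19 mm thickness span between the inner faces of the sides; the lowest shelf sits on the floor and shelves are stacked with a clear vertical gap of 347 mm between each pair.

Three stools sit around the table at the +y, −x, +x sides. The bookshelf is on top of the table.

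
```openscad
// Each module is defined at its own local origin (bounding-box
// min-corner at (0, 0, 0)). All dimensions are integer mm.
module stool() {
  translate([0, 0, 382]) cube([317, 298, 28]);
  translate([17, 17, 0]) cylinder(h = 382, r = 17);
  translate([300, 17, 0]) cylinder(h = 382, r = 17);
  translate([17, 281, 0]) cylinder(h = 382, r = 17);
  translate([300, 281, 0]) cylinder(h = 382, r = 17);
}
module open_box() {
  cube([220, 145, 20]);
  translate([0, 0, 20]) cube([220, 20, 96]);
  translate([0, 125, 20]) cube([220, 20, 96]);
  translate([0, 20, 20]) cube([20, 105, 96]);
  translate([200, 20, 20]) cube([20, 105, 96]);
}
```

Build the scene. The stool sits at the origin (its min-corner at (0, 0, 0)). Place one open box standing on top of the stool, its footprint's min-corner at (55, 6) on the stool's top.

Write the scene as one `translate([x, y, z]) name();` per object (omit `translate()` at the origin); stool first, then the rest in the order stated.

stool();
translate([55, 6, 410]) open_box();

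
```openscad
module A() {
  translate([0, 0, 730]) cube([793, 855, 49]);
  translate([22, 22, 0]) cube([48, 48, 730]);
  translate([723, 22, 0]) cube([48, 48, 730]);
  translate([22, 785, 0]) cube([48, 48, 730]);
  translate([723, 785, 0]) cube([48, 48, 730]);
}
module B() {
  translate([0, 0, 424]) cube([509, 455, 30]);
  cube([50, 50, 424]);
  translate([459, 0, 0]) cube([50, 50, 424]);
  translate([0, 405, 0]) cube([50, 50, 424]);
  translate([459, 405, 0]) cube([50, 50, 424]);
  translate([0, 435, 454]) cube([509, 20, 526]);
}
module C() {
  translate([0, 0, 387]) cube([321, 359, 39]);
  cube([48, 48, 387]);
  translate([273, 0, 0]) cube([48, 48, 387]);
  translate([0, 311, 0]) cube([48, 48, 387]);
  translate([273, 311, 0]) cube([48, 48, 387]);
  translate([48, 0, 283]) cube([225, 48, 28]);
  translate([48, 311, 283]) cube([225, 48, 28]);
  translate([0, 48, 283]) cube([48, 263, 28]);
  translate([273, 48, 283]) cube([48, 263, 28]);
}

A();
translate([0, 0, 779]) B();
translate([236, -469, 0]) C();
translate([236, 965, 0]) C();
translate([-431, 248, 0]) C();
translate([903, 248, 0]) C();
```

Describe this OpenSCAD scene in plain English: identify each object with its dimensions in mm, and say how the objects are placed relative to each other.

A is a rectangular dining table. The top is 793×855×49 mm with its upper surface at z = 779 mm. It stands on four 48×48 mm square legs, each inset 22 mm from the nearest pair of top edges, running from the floor to the underside of the top.

B is a chair: 509×455 mm seat, 30 mm thick, top at z = 454 mm, on four 50 mm square corner legs flush with the seat edges. A 20 mm thick backrest slab spans the full seat width, extending 526 mm above the seat top, its back face flush with the seat's +y edge.

C is a four-legged stool. The seat is 321×359 mm, 39 mm thick, top at z = 426 mm. It stands on four square legs, each 48×48 mm in cross-section, from z = 0 to the seat underside, each flush with a corner of the seat. Four stretchers, 48 mm wide and 28 mm tall, connect adjacent legs with their undersides at z = 283 mm, each running between the inner faces of the legs it joins and aligned with the legs' outer faces on the other axis.

The chair is on top of the table. Four stools sit around the table at the −y, +y, −x, +x sides.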